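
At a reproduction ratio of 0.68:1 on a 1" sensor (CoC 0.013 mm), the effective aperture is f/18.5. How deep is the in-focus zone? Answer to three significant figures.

At magnification m, DoF ≈ 2·N_eff·c/m² = 2 × 18.5 × 0.013 / 0.68² = 0.481 / 0.4624 ≈ 1.04 mm.

1.04 mm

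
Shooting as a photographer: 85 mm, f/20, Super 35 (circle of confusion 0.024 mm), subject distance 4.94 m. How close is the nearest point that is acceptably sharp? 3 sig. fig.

Hyperfocal distance H = f²/(N·c) + f = 85²/(20 × 0.024) + 85 = 7225/0.48 + 85 ≈ 15137.1 mm ≈ 15.14 m.
Near limit Dn = s·(H − f)/(H + s − 2f) = 4940 × (15137.1 − 85) / (15137.1 + 4940 − 2 × 85) = 4940 × 15052.1 / 19907.1 ≈ 3735.2 mm ≈ 3.74 m.

3.74 m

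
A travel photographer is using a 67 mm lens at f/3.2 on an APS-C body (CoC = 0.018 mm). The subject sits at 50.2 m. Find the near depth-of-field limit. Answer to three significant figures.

Hyperfocal distance H = f²/(N·c) + f = 67²/(3.2 × 0.018) + 67 = 4489/0.0576 + 67 ≈ 78001.0 mm ≈ 78.00 m.
Near limit Dn = s·(H − f)/(H + s − 2f) = 50200 × (78001.0 − 67) / (78001.0 + 50200 − 2 × 67) = 50200 × 77934.0 / 128067.0 ≈ 30549 mm ≈ 30.5 m.

30.5 m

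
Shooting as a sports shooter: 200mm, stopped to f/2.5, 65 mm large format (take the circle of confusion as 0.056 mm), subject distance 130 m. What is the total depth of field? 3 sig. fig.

149 m

Hyperfocal distance H = f²/(N·c) + f = 200²/(2.5 × 0.056) + 200 = 40000/0.14 + 200 ≈ 285914.3 mm ≈ 285.9 m.
Near limit Dn = s·(H − f)/(H + s − 2f) = 130000 × (285914.3 − 200) / (285914.3 + 130000 − 2 × 200) = 130000 × 285714.3 / 415514.3 ≈ 89390 mm.
Far limit Df = s·(H − f)/(H − s) = 130000 × (285914.3 − 200) / (285914.3 − 130000) = 130000 × 285714.3 / 155914.3 ≈ 238226 mm.
Depth of field = Df − Dn = 238226 − 89390 ≈ 148836 mm ≈ 149 m.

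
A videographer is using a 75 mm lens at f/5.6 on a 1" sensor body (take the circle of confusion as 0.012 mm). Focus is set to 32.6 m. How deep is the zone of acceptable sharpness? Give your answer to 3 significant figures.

Hyperfocal distance H = f²/(N·c) + f = 75²/(5.6 × 0.012) + 75 = 5625/0.0672 + 75 ≈ 83780.4 mm ≈ 83.78 m.
Near limit Dn = s·(H − f)/(H + s − 2f) = 32600 × (83780.4 − 75) / (83780.4 + 32600 − 2 × 75) = 32600 × 83705.4 / 116230.4 ≈ 23477 mm.
Far limit Df = s·(H − f)/(H − s) = 32600 × (83780.4 − 75) / (83780.4 − 32600) = 32600 × 83705.4 / 51180.4 ≈ 53317 mm.
Depth of field = Df − Dn = 53317 − 23477 ≈ 29840 mm ≈ 29.8 m.

29.8 m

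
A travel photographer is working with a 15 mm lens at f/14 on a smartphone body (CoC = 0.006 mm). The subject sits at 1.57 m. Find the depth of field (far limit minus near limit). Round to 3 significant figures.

2.75 m

Hyperfocal distance H = f²/(N·c) + f = 15²/(14 × 0.006) + 15 = 225/0.084 + 15 ≈ 2693.6 mm ≈ 2.694 m.
Near limit Dn = s·(H − f)/(H + s − 2f) = 1570 × (2693.6 − 15) / (2693.6 + 1570 − 2 × 15) = 1570 × 2678.6 / 4233.6 ≈ 993.3 mm.
Far limit Df = s·(H − f)/(H − s) = 1570 × (2693.6 − 15) / (2693.6 − 1570) = 1570 × 2678.6 / 1123.6 ≈ 3742.8 mm.
Depth of field = Df − Dn = 3742.8 − 993.3 ≈ 2749.5 mm ≈ 2.75 m.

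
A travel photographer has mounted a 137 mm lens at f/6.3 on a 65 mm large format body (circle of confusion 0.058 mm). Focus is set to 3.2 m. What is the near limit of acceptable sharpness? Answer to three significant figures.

3.02 m

Hyperfocal distance H = f²/(N·c) + f = 137²/(6.3 × 0.058) + 137 = 18769/0.3654 + 137 ≈ 51502.6 mm ≈ 51.50 m.
Near limit Dn = s·(H − f)/(H + s − 2f) = 3200 × (51502.6 − 137) / (51502.6 + 3200 − 2 × 137) = 3200 × 51365.6 / 54428.6 ≈ 3019.9 mm ≈ 3.02 m.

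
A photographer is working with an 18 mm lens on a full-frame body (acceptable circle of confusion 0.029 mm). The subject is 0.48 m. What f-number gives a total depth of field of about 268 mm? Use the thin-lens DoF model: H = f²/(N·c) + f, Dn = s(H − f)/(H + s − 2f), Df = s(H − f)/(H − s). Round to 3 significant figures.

f/6.29

Write h = H − f = f²/(N·c). The thin-lens limits are Dn = s·h/(h + (s−f)) and Df = s·h/(h − (s−f)), so DoF = Df − Dn = 2·s·(s−f)·h / (h² − (s−f)²).
That is a quadratic in h: DoF·h² − 2·s·(s−f)·h − DoF·(s−f)² = 0 ⇒ h = (s−f)·(s + √(s² + DoF²)) / DoF = 462 × (480 + √(480² + 268²)) / 268 = 462 × (480 + 549.749) / 268 ≈ 1775.2 mm.
Then N = f²/(c·h) = 18² / (0.029 × 1775.2) = 324 / 51.480 ≈ 6.29.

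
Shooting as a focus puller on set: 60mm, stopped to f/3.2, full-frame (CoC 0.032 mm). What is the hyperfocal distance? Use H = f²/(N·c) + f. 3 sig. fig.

35.2 m

Hyperfocal distance H = f²/(N·c) + f = 60²/(3.2 × 0.032) + 60 = 3600/0.1024 + 60 ≈ 35216.2 mm ≈ 35.2 m.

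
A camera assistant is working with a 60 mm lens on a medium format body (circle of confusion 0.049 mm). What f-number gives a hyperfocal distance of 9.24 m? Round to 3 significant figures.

Rearrange H = f²/(N·c) + f for N: N = f² / ((H − f)·c).
N = 60² / ((9240 − 60) × 0.049) = 3600 / 449.8 ≈ 8.

f/8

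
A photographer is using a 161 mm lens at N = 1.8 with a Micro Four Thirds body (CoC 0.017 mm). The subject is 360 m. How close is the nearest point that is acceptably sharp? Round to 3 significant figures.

253 m

Hyperfocal distance H = f²/(N·c) + f = 161²/(1.8 × 0.017) + 161 = 25921/0.0306 + 161 ≈ 847252.5 mm ≈ 847.3 m.
Near limit Dn = s·(H − f)/(H + s − 2f) = 360000 × (847252.5 − 161) / (847252.5 + 360000 − 2 × 161) = 360000 × 847091.5 / 1206930.5 ≈ 252668 mm ≈ 253 m.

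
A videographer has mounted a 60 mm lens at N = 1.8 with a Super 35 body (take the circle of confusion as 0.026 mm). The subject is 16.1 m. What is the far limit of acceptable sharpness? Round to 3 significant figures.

Hyperfocal distance H = f²/(N·c) + f = 60²/(1.8 × 0.026) + 60 = 3600/0.0468 + 60 ≈ 76983.1 mm ≈ 76.98 m.
Far limit Df = s·(H − f)/(H − s) = 16100 × (76983.1 − 60) / (76983.1 − 16100) = 16100 × 76923.1 / 60883.1 ≈ 20342 mm ≈ 20.3 m.

20.3 m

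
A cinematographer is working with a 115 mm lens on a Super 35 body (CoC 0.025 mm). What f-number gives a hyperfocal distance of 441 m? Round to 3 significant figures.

Rearrange H = f²/(N·c) + f for N: N = f² / ((H − f)·c).
N = 115² / ((441000 − 115) × 0.025) = 13225 / 11022 ≈ 1.20.

f/1.20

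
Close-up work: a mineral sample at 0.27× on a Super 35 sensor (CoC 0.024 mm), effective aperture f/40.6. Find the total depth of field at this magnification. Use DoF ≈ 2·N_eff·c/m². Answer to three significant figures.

At magnification m, DoF ≈ 2·N_eff·c/m² = 2 × 40.6 × 0.024 / 0.27² = 1.949 / 0.0729 ≈ 26.7 mm.

26.7 mm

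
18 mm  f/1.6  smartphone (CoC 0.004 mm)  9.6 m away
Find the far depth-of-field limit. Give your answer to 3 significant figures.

11.8 m

Hyperfocal distance H = f²/(N·c) + f = 18²/(1.6 × 0.004) + 18 = 324/0.0064 + 18 ≈ 50643.0 mm ≈ 50.64 m.
Far limit Df = s·(H − f)/(H − s) = 9600 × (50643.0 − 18) / (50643.0 − 9600) = 9600 × 50625.0 / 41043.0 ≈ 11841 mm ≈ 11.8 m.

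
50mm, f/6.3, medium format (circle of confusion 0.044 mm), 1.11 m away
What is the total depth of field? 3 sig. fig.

Hyperfocal distance H = f²/(N·c) + f = 50²/(6.3 × 0.044) + 50 = 2500/0.2772 + 50 ≈ 9068.8 mm ≈ 9.069 m.
Near limit Dn = s·(H − f)/(H + s − 2f) = 1110 × (9068.8 − 50) / (9068.8 + 1110 − 2 × 50) = 1110 × 9018.8 / 10078.8 ≈ 993.26 mm.
Far limit Df = s·(H − f)/(H − s) = 1110 × (9068.8 − 50) / (9068.8 − 1110) = 1110 × 9018.8 / 7958.8 ≈ 1257.84 mm.
Depth of field = Df − Dn = 1257.84 − 993.26 ≈ 264.58 mm.

265 mm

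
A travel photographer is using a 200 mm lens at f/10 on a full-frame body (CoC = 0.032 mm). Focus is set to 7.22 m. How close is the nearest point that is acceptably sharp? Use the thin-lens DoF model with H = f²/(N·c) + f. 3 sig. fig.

6.84 m

Hyperfocal distance H = f²/(N·c) + f = 200²/(10 × 0.032) + 200 = 40000/0.32 + 200 ≈ 125200.0 mm ≈ 125.2 m.
Near limit Dn = s·(H − f)/(H + s − 2f) = 7220 × (125200.0 − 200) / (125200.0 + 7220 − 2 × 200) = 7220 × 125000.0 / 132020.0 ≈ 6836.1 mm ≈ 6.84 m.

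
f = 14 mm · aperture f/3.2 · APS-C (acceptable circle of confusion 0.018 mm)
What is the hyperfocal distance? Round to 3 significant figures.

Hyperfocal distance H = f²/(N·c) + f = 14²/(3.2 × 0.018) + 14 = 196/0.0576 + 14 ≈ 3416.8 mm ≈ 3.42 m.

3.42 m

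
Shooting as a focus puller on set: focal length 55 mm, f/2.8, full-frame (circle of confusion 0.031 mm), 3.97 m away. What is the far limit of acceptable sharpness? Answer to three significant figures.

Hyperfocal distance H = f²/(N·c) + f = 55²/(2.8 × 0.031) + 55 = 3025/0.0868 + 55 ≈ 34905.2 mm ≈ 34.91 m.
Far limit Df = s·(H − f)/(H − s) = 3970 × (34905.2 − 55) / (34905.2 − 3970) = 3970 × 34850.2 / 30935.2 ≈ 4472.4 mm ≈ 4.47 m.

4.47 m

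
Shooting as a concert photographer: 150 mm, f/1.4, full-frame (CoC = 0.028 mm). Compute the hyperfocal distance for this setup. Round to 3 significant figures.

Hyperfocal distance H = f²/(N·c) + f = 150²/(1.4 × 0.028) + 150 = 22500/0.0392 + 150 ≈ 574129.6 mm ≈ 574 m.

574 m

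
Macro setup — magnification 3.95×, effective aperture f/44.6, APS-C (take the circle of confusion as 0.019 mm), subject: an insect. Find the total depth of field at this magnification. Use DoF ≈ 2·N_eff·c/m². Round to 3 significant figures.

0.109 mm

At magnification m, DoF ≈ 2·N_eff·c/m² = 2 × 44.6 × 0.019 / 3.95² = 1.695 / 15.6 ≈ 0.109 mm.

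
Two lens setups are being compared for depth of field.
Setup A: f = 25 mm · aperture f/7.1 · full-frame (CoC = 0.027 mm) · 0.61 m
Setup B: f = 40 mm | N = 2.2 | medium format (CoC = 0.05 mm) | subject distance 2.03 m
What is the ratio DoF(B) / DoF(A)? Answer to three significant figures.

Setup A: H = 25²/(7.1×0.027) + 25 ≈ 3285.3 mm; DoF = Df − Dn = 743.39 − 517.20 ≈ 226.19 mm.
Setup B: H = 40²/(2.2×0.05) + 40 ≈ 14585.5 mm; DoF = Df − Dn = 2351.75 − 1785.69 ≈ 566.06 mm.
Ratio = 566.06 / 226.19 ≈ 2.50.

2.50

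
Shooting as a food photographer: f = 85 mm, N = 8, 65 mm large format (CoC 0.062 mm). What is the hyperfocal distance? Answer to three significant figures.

Hyperfocal distance H = f²/(N·c) + f = 85²/(8 × 0.062) + 85 = 7225/0.496 + 85 ≈ 14651.5 mm ≈ 14.7 m.

14.7 m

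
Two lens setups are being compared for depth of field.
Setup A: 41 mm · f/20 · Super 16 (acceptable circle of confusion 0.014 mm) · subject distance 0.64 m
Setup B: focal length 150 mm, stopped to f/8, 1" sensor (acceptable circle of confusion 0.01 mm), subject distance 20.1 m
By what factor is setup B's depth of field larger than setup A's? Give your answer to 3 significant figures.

22.2

Setup A: H = 41²/(20×0.014) + 41 ≈ 6044.6 mm; DoF = Df − Dn = 710.93 − 581.94 ≈ 128.99 mm.
Setup B: H = 150²/(8×0.01) + 150 ≈ 281400.0 mm; DoF = Df − Dn = 21634.6 − 18768.7 ≈ 2865.9 mm.
Ratio = 2865.9 / 128.99 ≈ 22.2.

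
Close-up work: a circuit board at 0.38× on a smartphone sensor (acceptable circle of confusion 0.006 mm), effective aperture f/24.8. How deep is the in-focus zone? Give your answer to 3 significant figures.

At magnification m, DoF ≈ 2·N_eff·c/m² = 2 × 24.8 × 0.006 / 0.38² = 0.2976 / 0.1444 ≈ 2.06 mm.

2.06 mm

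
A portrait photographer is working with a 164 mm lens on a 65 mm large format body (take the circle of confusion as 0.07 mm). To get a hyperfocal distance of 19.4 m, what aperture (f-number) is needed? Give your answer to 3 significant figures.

Rearrange H = f²/(N·c) + f for N: N = f² / ((H − f)·c).
N = 164² / ((19400 − 164) × 0.07) = 26896 / 1347 ≈ 20.

f/20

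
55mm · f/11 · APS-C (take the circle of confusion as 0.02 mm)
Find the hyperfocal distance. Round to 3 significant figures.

13.8 m

Hyperfocal distance H = f²/(N·c) + f = 55²/(11 × 0.02) + 55 = 3025/0.22 + 55 ≈ 13805.0 mm ≈ 13.8 m.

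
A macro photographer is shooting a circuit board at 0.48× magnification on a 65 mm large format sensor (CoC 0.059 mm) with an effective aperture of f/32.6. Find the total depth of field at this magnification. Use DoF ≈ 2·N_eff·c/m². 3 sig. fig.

16.7 mm

At magnification m, DoF ≈ 2·N_eff·c/m² = 2 × 32.6 × 0.059 / 0.48² = 3.847 / 0.2304 ≈ 16.7 mm.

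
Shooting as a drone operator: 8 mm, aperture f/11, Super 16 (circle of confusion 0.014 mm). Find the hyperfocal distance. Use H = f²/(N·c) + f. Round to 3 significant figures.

424 mm

Hyperfocal distance H = f²/(N·c) + f = 8²/(11 × 0.014) + 8 = 64/0.154 + 8 ≈ 423.6 mm ≈ 0.424 m.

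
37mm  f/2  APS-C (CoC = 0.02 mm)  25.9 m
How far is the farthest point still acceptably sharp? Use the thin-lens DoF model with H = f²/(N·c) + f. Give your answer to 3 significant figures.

106 m

Hyperfocal distance H = f²/(N·c) + f = 37²/(2 × 0.02) + 37 = 1369/0.04 + 37 ≈ 34262.0 mm ≈ 34.26 m.
Far limit Df = s·(H − f)/(H − s) = 25900 × (34262.0 − 37) / (34262.0 − 25900) = 25900 × 34225.0 / 8362.0 ≈ 106007 mm ≈ 106 m.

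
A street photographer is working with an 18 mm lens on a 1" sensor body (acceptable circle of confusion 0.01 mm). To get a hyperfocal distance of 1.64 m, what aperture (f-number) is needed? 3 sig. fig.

Rearrange H = f²/(N·c) + f for N: N = f² / ((H − f)·c).
N = 18² / ((1640 − 18) × 0.01) = 324 / 16.22 ≈ 20.

f/20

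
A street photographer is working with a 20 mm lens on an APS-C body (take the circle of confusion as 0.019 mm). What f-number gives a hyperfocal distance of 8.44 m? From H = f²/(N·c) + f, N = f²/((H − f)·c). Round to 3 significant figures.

Rearrange H = f²/(N·c) + f for N: N = f² / ((H − f)·c).
N = 20² / ((8440 − 20) × 0.019) = 400 / 160.0 ≈ 2.50.

f/2.50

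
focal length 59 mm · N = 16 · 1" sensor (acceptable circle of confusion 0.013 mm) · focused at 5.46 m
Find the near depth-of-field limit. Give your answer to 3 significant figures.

4.13 m

Hyperfocal distance H = f²/(N·c) + f = 59²/(16 × 0.013) + 59 = 3481/0.208 + 59 ≈ 16794.6 mm ≈ 16.79 m.
Near limit Dn = s·(H − f)/(H + s − 2f) = 5460 × (16794.6 − 59) / (16794.6 + 5460 − 2 × 59) = 5460 × 16735.6 / 22136.6 ≈ 4127.8 mm ≈ 4.13 m.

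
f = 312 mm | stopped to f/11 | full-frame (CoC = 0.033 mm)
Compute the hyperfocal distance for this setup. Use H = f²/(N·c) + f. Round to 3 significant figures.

268 m

Hyperfocal distance H = f²/(N·c) + f = 312²/(11 × 0.033) + 312 = 97344/0.363 + 312 ≈ 268477.3 mm ≈ 268 m.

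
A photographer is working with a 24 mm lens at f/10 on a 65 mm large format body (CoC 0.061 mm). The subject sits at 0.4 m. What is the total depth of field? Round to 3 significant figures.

Hyperfocal distance H = f²/(N·c) + f = 24²/(10 × 0.061) + 24 = 576/0.61 + 24 ≈ 968.3 mm ≈ 0.968 m.
Near limit Dn = s·(H − f)/(H + s − 2f) = 400 × (968.3 − 24) / (968.3 + 400 − 2 × 24) = 400 × 944.3 / 1320.3 ≈ 286.08 mm.
Far limit Df = s·(H − f)/(H − s) = 400 × (968.3 − 24) / (968.3 − 400) = 400 × 944.3 / 568.3 ≈ 664.67 mm.
Depth of field = Df − Dn = 664.67 − 286.08 ≈ 378.59 mm.

379 mm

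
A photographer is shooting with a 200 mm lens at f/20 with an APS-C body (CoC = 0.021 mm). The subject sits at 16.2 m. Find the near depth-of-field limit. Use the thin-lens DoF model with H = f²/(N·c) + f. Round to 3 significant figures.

13.9 m

Hyperfocal distance H = f²/(N·c) + f = 200²/(20 × 0.021) + 200 = 40000/0.42 + 200 ≈ 95438.1 mm ≈ 95.44 m.
Near limit Dn = s·(H − f)/(H + s − 2f) = 16200 × (95438.1 − 200) / (95438.1 + 16200 − 2 × 200) = 16200 × 95238.1 / 111238.1 ≈ 13870 mm ≈ 13.9 m.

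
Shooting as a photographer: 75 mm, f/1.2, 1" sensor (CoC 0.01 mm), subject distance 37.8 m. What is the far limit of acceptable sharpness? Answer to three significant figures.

Hyperfocal distance H = f²/(N·c) + f = 75²/(1.2 × 0.01) + 75 = 5625/0.012 + 75 ≈ 468825.0 mm ≈ 468.8 m.
Far limit Df = s·(H − f)/(H − s) = 37800 × (468825.0 − 75) / (468825.0 − 37800) = 37800 × 468750.0 / 431025.0 ≈ 41108 mm ≈ 41.1 m.

41.1 m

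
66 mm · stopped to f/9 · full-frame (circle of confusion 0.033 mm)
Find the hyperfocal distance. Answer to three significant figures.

14.7 m

Hyperfocal distance H = f²/(N·c) + f = 66²/(9 × 0.033) + 66 = 4356/0.297 + 66 ≈ 14732.7 mm ≈ 14.7 m.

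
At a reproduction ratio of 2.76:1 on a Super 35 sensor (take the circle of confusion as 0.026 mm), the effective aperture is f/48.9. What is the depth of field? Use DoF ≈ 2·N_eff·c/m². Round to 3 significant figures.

0.334 mm

At magnification m, DoF ≈ 2·N_eff·c/m² = 2 × 48.9 × 0.026 / 2.76² = 2.543 / 7.618 ≈ 0.334 mm.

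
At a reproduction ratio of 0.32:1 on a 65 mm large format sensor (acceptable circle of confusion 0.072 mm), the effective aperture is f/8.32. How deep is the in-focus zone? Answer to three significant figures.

11.7 mm

At magnification m, DoF ≈ 2·N_eff·c/m² = 2 × 8.32 × 0.072 / 0.32² = 1.198 / 0.1024 ≈ 11.7 mm.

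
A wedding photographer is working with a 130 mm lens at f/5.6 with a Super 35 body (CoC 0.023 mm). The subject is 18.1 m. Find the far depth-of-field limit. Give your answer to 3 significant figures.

Hyperfocal distance H = f²/(N·c) + f = 130²/(5.6 × 0.023) + 130 = 16900/0.1288 + 130 ≈ 131341.2 mm ≈ 131.3 m.
Far limit Df = s·(H − f)/(H − s) = 18100 × (131341.2 − 130) / (131341.2 − 18100) = 18100 × 131211.2 / 113241.2 ≈ 20972 mm ≈ 21.0 m.

21.0 m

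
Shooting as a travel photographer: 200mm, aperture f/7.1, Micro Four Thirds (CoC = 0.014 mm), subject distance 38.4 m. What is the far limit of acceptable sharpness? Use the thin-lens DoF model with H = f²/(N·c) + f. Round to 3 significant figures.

42.4 m

Hyperfocal distance H = f²/(N·c) + f = 200²/(7.1 × 0.014) + 200 = 40000/0.0994 + 200 ≈ 402614.5 mm ≈ 402.6 m.
Far limit Df = s·(H − f)/(H − s) = 38400 × (402614.5 − 200) / (402614.5 − 38400) = 38400 × 402414.5 / 364214.5 ≈ 42428 mm ≈ 42.4 m.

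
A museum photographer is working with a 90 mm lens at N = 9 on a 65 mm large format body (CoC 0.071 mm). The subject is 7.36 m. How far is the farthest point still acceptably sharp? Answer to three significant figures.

Hyperfocal distance H = f²/(N·c) + f = 90²/(9 × 0.071) + 90 = 8100/0.639 + 90 ≈ 12766.1 mm ≈ 12.77 m.
Far limit Df = s·(H − f)/(H − s) = 7360 × (12766.1 − 90) / (12766.1 − 7360) = 7360 × 12676.1 / 5406.1 ≈ 17258 mm ≈ 17.3 m.

17.3 m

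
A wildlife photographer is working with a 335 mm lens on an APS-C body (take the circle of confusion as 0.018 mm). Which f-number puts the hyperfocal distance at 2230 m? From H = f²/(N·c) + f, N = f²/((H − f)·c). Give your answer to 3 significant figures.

Rearrange H = f²/(N·c) + f for N: N = f² / ((H − f)·c).
N = 335² / ((2230000 − 335) × 0.018) = 112225 / 40134 ≈ 2.80.

f/2.80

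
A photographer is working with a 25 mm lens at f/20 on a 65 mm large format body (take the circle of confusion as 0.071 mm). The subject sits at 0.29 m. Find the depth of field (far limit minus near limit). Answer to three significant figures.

0.548 m

Hyperfocal distance H = f²/(N·c) + f = 25²/(20 × 0.071) + 25 = 625/1.42 + 25 ≈ 465.1 mm ≈ 0.465 m.
Near limit Dn = s·(H − f)/(H + s − 2f) = 290 × (465.1 − 25) / (465.1 + 290 − 2 × 25) = 290 × 440.1 / 705.1 ≈ 181.01 mm.
Far limit Df = s·(H − f)/(H − s) = 290 × (465.1 − 25) / (465.1 − 290) = 290 × 440.1 / 175.1 ≈ 728.79 mm.
Depth of field = Df − Dn = 728.79 − 181.01 ≈ 547.78 mm ≈ 0.548 m.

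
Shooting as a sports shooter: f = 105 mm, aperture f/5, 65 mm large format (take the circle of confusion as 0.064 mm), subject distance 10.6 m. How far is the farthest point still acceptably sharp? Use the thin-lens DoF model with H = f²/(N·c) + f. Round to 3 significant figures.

Hyperfocal distance H = f²/(N·c) + f = 105²/(5 × 0.064) + 105 = 11025/0.32 + 105 ≈ 34558.1 mm ≈ 34.56 m.
Far limit Df = s·(H − f)/(H − s) = 10600 × (34558.1 − 105) / (34558.1 − 10600) = 10600 × 34453.1 / 23958.1 ≈ 15243 mm ≈ 15.2 m.

15.2 m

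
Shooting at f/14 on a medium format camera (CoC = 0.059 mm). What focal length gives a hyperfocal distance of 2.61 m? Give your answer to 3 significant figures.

From H = f²/(N·c) + f, with f ≪ H: f ≈ √(H·N·c) = √(2610 × 14 × 0.059) = √2155.9 ≈ 46.43 mm.
Exact: f² + N·c·f − N·c·H = 0 ⇒ f = (−N·c + √((N·c)² + 4·N·c·H))/2 = (−0.826 + √8624.1)/2 ≈ 46.020 mm ≈ 46.0 mm.

46.0 mm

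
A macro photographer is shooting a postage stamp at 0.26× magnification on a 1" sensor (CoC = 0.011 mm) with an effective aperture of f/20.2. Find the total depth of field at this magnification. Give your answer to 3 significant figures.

At magnification m, DoF ≈ 2·N_eff·c/m² = 2 × 20.2 × 0.011 / 0.26² = 0.4444 / 0.0676 ≈ 6.57 mm.

6.57 mm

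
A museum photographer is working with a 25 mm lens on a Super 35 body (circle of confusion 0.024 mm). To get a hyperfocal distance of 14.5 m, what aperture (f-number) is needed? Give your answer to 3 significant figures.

f/1.80

Rearrange H = f²/(N·c) + f for N: N = f² / ((H − f)·c).
N = 25² / ((14500 − 25) × 0.024) = 625 / 347.4 ≈ 1.80.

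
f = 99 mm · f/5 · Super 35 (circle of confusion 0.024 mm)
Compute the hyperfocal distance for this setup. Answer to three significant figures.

Hyperfocal distance H = f²/(N·c) + f = 99²/(5 × 0.024) + 99 = 9801/0.12 + 99 ≈ 81774.0 mm ≈ 81.8 m.

81.8 m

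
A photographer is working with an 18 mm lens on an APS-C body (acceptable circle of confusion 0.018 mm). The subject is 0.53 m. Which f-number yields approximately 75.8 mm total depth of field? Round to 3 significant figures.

f/2.50

Write h = H − f = f²/(N·c). The thin-lens limits are Dn = s·h/(h + (s−f)) and Df = s·h/(h − (s−f)), so DoF = Df − Dn = 2·s·(s−f)·h / (h² − (s−f)²).
That is a quadratic in h: DoF·h² − 2·s·(s−f)·h − DoF·(s−f)² = 0 ⇒ h = (s−f)·(s + √(s² + DoF²)) / DoF = 512 × (530 + √(530² + 75.8²)) / 75.8 = 512 × (530 + 535.393) / 75.8 ≈ 7196.3 mm.
Then N = f²/(c·h) = 18² / (0.018 × 7196.3) = 324 / 129.53 ≈ 2.50.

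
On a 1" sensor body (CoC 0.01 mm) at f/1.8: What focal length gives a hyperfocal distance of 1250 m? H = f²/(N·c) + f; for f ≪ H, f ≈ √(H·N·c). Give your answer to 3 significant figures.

150 mm

From H = f²/(N·c) + f, with f ≪ H: f ≈ √(H·N·c) = √(1250000 × 1.8 × 0.01) = √22500 ≈ 150.0 mm.
The +f correction barely moves this — solving exactly, f² + N·c·f − N·c·H = 0 ⇒ f = (−N·c + √((N·c)² + 4·N·c·H))/2 = (−0.018 + √90000)/2 ≈ 149.99 mm, so f ≈ 150 mm.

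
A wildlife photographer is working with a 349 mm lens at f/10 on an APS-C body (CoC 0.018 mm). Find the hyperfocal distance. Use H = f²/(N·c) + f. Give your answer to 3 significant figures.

Hyperfocal distance H = f²/(N·c) + f = 349²/(10 × 0.018) + 349 = 121801/0.18 + 349 ≈ 677021.2 mm ≈ 677 m.

677 m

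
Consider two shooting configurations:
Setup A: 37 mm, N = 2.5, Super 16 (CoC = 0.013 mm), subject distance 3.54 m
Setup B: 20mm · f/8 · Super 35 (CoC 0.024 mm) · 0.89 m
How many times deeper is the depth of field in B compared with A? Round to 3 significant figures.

1.52

Setup A: H = 37²/(2.5×0.013) + 37 ≈ 42160.1 mm; DoF = Df − Dn = 3861.09 − 3268.21 ≈ 592.88 mm.
Setup B: H = 20²/(8×0.024) + 20 ≈ 2103.3 mm; DoF = Df − Dn = 1528.16 − 627.82 ≈ 900.34 mm.
Ratio = 900.34 / 592.88 ≈ 1.52.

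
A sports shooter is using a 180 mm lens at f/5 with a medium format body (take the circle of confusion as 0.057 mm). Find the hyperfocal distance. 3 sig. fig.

114 m

Hyperfocal distance H = f²/(N·c) + f = 180²/(5 × 0.057) + 180 = 32400/0.285 + 180 ≈ 113864.2 mm ≈ 114 m.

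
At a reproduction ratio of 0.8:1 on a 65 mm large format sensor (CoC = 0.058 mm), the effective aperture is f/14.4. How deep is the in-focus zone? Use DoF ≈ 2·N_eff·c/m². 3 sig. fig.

At magnification m, DoF ≈ 2·N_eff·c/m² = 2 × 14.4 × 0.058 / 0.8² = 1.67 / 0.64 ≈ 2.61 mm.

2.61 mm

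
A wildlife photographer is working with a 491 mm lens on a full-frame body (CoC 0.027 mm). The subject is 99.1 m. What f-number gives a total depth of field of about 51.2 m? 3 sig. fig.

Write h = H − f = f²/(N·c). The thin-lens limits are Dn = s·h/(h + (s−f)) and Df = s·h/(h − (s−f)), so DoF = Df − Dn = 2·s·(s−f)·h / (h² − (s−f)²).
That is a quadratic in h: DoF·h² − 2·s·(s−f)·h − DoF·(s−f)² = 0 ⇒ h = (s−f)·(s + √(s² + DoF²)) / DoF = 98609 × (99100 + √(99100² + 51200²)) / 51200 = 98609 × (99100 + 111545) / 51200 ≈ 405693 mm.
Then N = f²/(c·h) = 491² / (0.027 × 405693) = 241081 / 10954 ≈ 22.

f/22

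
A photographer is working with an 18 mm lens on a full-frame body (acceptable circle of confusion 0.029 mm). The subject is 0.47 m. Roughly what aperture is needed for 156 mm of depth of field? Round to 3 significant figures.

f/3.99

Write h = H − f = f²/(N·c). The thin-lens limits are Dn = s·h/(h + (s−f)) and Df = s·h/(h − (s−f)), so DoF = Df − Dn = 2·s·(s−f)·h / (h² − (s−f)²).
That is a quadratic in h: DoF·h² − 2·s·(s−f)·h − DoF·(s−f)² = 0 ⇒ h = (s−f)·(s + √(s² + DoF²)) / DoF = 452 × (470 + √(470² + 156²)) / 156 = 452 × (470 + 495.213) / 156 ≈ 2796.6 mm.
Then N = f²/(c·h) = 18² / (0.029 × 2796.6) = 324 / 81.103 ≈ 3.99.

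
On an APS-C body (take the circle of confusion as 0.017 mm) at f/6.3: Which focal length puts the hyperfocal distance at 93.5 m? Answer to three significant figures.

From H = f²/(N·c) + f, with f ≪ H: f ≈ √(H·N·c) = √(93500 × 6.3 × 0.017) = √10014 ≈ 100.1 mm.
The +f correction barely moves this — solving exactly, f² + N·c·f − N·c·H = 0 ⇒ f = (−N·c + √((N·c)² + 4·N·c·H))/2 = (−0.1071 + √40055)/2 ≈ 100.02 mm, so f ≈ 100 mm.

100 mm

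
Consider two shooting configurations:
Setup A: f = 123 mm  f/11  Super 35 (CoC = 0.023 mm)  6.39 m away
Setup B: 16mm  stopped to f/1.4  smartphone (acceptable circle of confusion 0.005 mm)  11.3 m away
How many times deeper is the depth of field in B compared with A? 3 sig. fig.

5.69

Setup A: H = 123²/(11×0.023) + 123 ≈ 59921.4 mm; DoF = Df − Dn = 7138.1 − 5783.8 ≈ 1354.3 mm.
Setup B: H = 16²/(1.4×0.005) + 16 ≈ 36587.4 mm; DoF = Df − Dn = 16342.4 − 8635.5 ≈ 7706.9 mm.
Ratio = 7706.9 / 1354.3 ≈ 5.69.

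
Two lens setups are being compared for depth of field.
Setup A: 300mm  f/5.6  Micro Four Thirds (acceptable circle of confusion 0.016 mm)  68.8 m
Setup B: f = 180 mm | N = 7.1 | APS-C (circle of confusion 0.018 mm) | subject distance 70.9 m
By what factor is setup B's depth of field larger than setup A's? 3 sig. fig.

Setup A: H = 300²/(5.6×0.016) + 300 ≈ 1004764.3 mm; DoF = Df − Dn = 73835.2 − 64407.7 ≈ 9427.5 mm.
Setup B: H = 180²/(7.1×0.018) + 180 ≈ 253701.1 mm; DoF = Df − Dn = 98329 − 55436 ≈ 42893 mm.
Ratio = 42893 / 9427.5 ≈ 4.55.

4.55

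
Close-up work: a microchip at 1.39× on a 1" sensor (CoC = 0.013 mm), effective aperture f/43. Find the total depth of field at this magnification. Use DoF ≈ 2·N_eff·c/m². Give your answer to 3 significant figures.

0.579 mm

At magnification m, DoF ≈ 2·N_eff·c/m² = 2 × 43 × 0.013 / 1.39² = 1.118 / 1.932 ≈ 0.579 mm.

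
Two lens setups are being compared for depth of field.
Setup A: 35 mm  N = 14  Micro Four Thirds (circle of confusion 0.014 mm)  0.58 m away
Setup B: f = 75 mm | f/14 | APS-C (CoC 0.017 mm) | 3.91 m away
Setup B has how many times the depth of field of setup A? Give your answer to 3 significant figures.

Setup A: H = 35²/(14×0.014) + 35 ≈ 6285.0 mm; DoF = Df − Dn = 635.41 − 533.48 ≈ 101.93 mm.
Setup B: H = 75²/(14×0.017) + 75 ≈ 23709.5 mm; DoF = Df − Dn = 4667.3 − 3364.1 ≈ 1303.2 mm.
Ratio = 1303.2 / 101.93 ≈ 12.8.

12.8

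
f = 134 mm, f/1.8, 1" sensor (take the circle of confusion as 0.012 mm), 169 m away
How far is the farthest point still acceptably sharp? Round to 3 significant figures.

212 m

Hyperfocal distance H = f²/(N·c) + f = 134²/(1.8 × 0.012) + 134 = 17956/0.0216 + 134 ≈ 831430.3 mm ≈ 831.4 m.
Far limit Df = s·(H − f)/(H − s) = 169000 × (831430.3 − 134) / (831430.3 − 169000) = 169000 × 831296.3 / 662430.3 ≈ 212081 mm ≈ 212 m.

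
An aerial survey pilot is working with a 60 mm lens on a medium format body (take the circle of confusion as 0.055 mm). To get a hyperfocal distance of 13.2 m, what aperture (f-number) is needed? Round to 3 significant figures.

Rearrange H = f²/(N·c) + f for N: N = f² / ((H − f)·c).
N = 60² / ((13200 − 60) × 0.055) = 3600 / 722.7 ≈ 4.98.

f/4.98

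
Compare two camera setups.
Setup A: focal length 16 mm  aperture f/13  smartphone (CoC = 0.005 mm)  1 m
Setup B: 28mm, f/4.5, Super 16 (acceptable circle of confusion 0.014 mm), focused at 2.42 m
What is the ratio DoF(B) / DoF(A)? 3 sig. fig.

1.81

Setup A: H = 16²/(13×0.005) + 16 ≈ 3954.5 mm; DoF = Df − Dn = 1333.06 − 800.10 ≈ 532.96 mm.
Setup B: H = 28²/(4.5×0.014) + 28 ≈ 12472.4 mm; DoF = Df − Dn = 2995.84 − 2029.84 ≈ 966.00 mm.
Ratio = 966.00 / 532.96 ≈ 1.81.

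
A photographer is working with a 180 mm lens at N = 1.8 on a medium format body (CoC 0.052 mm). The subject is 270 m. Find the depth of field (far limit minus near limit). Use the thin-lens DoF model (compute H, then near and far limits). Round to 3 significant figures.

1070 m

Hyperfocal distance H = f²/(N·c) + f = 180²/(1.8 × 0.052) + 180 = 32400/0.0936 + 180 ≈ 346333.8 mm ≈ 346.3 m.
Near limit Dn = s·(H − f)/(H + s − 2f) = 270000 × (346333.8 − 180) / (346333.8 + 270000 − 2 × 180) = 270000 × 346153.8 / 615973.8 ≈ 151730 mm.
Far limit Df = s·(H − f)/(H − s) = 270000 × (346333.8 − 180) / (346333.8 − 270000) = 270000 × 346153.8 / 76333.8 ≈ 1224379 mm.
Depth of field = Df − Dn = 1224379 − 151730 ≈ 1072649 mm ≈ 1070 m.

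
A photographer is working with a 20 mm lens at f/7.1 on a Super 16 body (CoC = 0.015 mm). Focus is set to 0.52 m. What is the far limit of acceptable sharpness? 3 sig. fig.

0.600 m

Hyperfocal distance H = f²/(N·c) + f = 20²/(7.1 × 0.015) + 20 = 400/0.1065 + 20 ≈ 3775.9 mm ≈ 3.776 m.
Far limit Df = s·(H − f)/(H − s) = 520 × (3775.9 − 20) / (3775.9 − 520) = 520 × 3755.9 / 3255.9 ≈ 599.86 mm ≈ 0.600 m.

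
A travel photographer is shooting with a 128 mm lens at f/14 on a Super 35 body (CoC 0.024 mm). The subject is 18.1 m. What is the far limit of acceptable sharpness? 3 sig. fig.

Hyperfocal distance H = f²/(N·c) + f = 128²/(14 × 0.024) + 128 = 16384/0.336 + 128 ≈ 48889.9 mm ≈ 48.89 m.
Far limit Df = s·(H − f)/(H − s) = 18100 × (48889.9 − 128) / (48889.9 − 18100) = 18100 × 48761.9 / 30789.9 ≈ 28665 mm ≈ 28.7 m.

28.7 m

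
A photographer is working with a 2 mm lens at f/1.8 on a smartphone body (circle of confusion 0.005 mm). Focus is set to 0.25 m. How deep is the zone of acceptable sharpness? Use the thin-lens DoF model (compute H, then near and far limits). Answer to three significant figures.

405 mm

Hyperfocal distance H = f²/(N·c) + f = 2²/(1.8 × 0.005) + 2 = 4/0.009 + 2 ≈ 446.4 mm ≈ 0.446 m.
Near limit Dn = s·(H − f)/(H + s − 2f) = 250 × (446.4 − 2) / (446.4 + 250 − 2 × 2) = 250 × 444.4 / 692.4 ≈ 160.46 mm.
Far limit Df = s·(H − f)/(H − s) = 250 × (446.4 − 2) / (446.4 − 250) = 250 × 444.4 / 196.4 ≈ 565.61 mm.
Depth of field = Df − Dn = 565.61 − 160.46 ≈ 405.15 mm.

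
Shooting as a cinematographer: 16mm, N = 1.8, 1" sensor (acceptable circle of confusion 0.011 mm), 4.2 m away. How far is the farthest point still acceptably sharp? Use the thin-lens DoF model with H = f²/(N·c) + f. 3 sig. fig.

Hyperfocal distance H = f²/(N·c) + f = 16²/(1.8 × 0.011) + 16 = 256/0.0198 + 16 ≈ 12945.3 mm ≈ 12.95 m.
Far limit Df = s·(H − f)/(H − s) = 4200 × (12945.3 − 16) / (12945.3 − 4200) = 4200 × 12929.3 / 8745.3 ≈ 6209.4 mm ≈ 6.21 m.

6.21 m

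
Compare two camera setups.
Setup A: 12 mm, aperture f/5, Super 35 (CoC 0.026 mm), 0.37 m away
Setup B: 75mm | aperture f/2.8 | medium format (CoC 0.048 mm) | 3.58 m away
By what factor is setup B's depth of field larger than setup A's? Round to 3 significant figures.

2.26

Setup A: H = 12²/(5×0.026) + 12 ≈ 1119.7 mm; DoF = Df − Dn = 546.69 − 279.63 ≈ 267.06 mm.
Setup B: H = 75²/(2.8×0.048) + 75 ≈ 41927.7 mm; DoF = Df − Dn = 3907.21 − 3303.36 ≈ 603.85 mm.
Ratio = 603.85 / 267.06 ≈ 2.26.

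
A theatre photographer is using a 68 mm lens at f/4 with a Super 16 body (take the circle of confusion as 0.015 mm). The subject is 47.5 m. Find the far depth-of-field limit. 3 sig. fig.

124 m

Hyperfocal distance H = f²/(N·c) + f = 68²/(4 × 0.015) + 68 = 4624/0.06 + 68 ≈ 77134.7 mm ≈ 77.13 m.
Far limit Df = s·(H − f)/(H − s) = 47500 × (77134.7 − 68) / (77134.7 − 47500) = 47500 × 77066.7 / 29634.7 ≈ 123527 mm ≈ 124 m.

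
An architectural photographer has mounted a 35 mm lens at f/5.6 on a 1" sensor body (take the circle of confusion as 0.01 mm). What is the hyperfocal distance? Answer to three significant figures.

21.9 m

Hyperfocal distance H = f²/(N·c) + f = 35²/(5.6 × 0.01) + 35 = 1225/0.056 + 35 ≈ 21910.0 mm ≈ 21.9 m.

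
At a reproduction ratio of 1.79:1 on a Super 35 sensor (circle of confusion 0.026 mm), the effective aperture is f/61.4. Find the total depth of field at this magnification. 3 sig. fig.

At magnification m, DoF ≈ 2·N_eff·c/m² = 2 × 61.4 × 0.026 / 1.79² = 3.193 / 3.204 ≈ 0.996 mm.

0.996 mm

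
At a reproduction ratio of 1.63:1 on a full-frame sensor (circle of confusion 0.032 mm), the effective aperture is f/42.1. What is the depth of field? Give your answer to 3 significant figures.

At magnification m, DoF ≈ 2·N_eff·c/m² = 2 × 42.1 × 0.032 / 1.63² = 2.694 / 2.657 ≈ 1.01 mm.

1.01 mm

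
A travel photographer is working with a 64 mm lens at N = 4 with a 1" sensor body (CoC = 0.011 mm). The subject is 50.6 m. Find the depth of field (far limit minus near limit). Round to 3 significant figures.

77.9 m

Hyperfocal distance H = f²/(N·c) + f = 64²/(4 × 0.011) + 64 = 4096/0.044 + 64 ≈ 93154.9 mm ≈ 93.15 m.
Near limit Dn = s·(H − f)/(H + s − 2f) = 50600 × (93154.9 − 64) / (93154.9 + 50600 − 2 × 64) = 50600 × 93090.9 / 143626.9 ≈ 32796 mm.
Far limit Df = s·(H − f)/(H − s) = 50600 × (93154.9 − 64) / (93154.9 − 50600) = 50600 × 93090.9 / 42554.9 ≈ 110690 mm.
Depth of field = Df − Dn = 110690 − 32796 ≈ 77894 mm ≈ 77.9 m.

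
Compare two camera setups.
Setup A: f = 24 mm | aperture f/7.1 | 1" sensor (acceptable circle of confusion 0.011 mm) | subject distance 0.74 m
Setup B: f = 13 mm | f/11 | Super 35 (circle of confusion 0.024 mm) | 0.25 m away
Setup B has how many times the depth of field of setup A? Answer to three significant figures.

1.48

Setup A: H = 24²/(7.1×0.011) + 24 ≈ 7399.2 mm; DoF = Df − Dn = 819.57 − 674.52 ≈ 145.05 mm.
Setup B: H = 13²/(11×0.024) + 13 ≈ 653.2 mm; DoF = Df − Dn = 396.97 − 182.45 ≈ 214.52 mm.
Ratio = 214.52 / 145.05 ≈ 1.48.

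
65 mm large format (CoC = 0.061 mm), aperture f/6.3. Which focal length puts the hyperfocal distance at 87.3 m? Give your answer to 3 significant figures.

183 mm

From H = f²/(N·c) + f, with f ≪ H: f ≈ √(H·N·c) = √(87300 × 6.3 × 0.061) = √33549 ≈ 183.2 mm.
The +f correction barely moves this — solving exactly, f² + N·c·f − N·c·H = 0 ⇒ f = (−N·c + √((N·c)² + 4·N·c·H))/2 = (−0.3843 + √134198)/2 ≈ 182.97 mm, so f ≈ 183 mm.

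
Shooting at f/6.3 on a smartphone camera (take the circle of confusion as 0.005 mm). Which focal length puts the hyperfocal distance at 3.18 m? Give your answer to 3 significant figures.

From H = f²/(N·c) + f, with f ≪ H: f ≈ √(H·N·c) = √(3180 × 6.3 × 0.005) = √100.17 ≈ 10.01 mm.
Exact: f² + N·c·f − N·c·H = 0 ⇒ f = (−N·c + √((N·c)² + 4·N·c·H))/2 = (−0.0315 + √400.68)/2 ≈ 9.9928 mm ≈ 9.99 mm.

9.99 mm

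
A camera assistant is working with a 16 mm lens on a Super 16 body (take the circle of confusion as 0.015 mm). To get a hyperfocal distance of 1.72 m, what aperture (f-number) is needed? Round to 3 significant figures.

Rearrange H = f²/(N·c) + f for N: N = f² / ((H − f)·c).
N = 16² / ((1720 − 16) × 0.015) = 256 / 25.56 ≈ 10.

f/10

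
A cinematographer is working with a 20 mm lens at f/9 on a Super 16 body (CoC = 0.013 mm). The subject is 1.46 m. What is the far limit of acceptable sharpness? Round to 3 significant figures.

Hyperfocal distance H = f²/(N·c) + f = 20²/(9 × 0.013) + 20 = 400/0.117 + 20 ≈ 3438.8 mm ≈ 3.439 m.
Far limit Df = s·(H − f)/(H − s) = 1460 × (3438.8 − 20) / (3438.8 − 1460) = 1460 × 3418.8 / 1978.8 ≈ 2522.5 mm ≈ 2.52 m.

2.52 m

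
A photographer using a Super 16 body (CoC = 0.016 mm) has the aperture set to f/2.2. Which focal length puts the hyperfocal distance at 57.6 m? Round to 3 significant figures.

45.0 mm

From H = f²/(N·c) + f, with f ≪ H: f ≈ √(H·N·c) = √(57600 × 2.2 × 0.016) = √2027.5 ≈ 45.03 mm.
The +f correction barely moves this — solving exactly, f² + N·c·f − N·c·H = 0 ⇒ f = (−N·c + √((N·c)² + 4·N·c·H))/2 = (−0.0352 + √8110.1)/2 ≈ 45.010 mm, so f ≈ 45.0 mm.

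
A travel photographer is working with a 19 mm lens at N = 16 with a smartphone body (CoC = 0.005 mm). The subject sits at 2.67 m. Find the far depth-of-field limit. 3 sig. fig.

Hyperfocal distance H = f²/(N·c) + f = 19²/(16 × 0.005) + 19 = 361/0.08 + 19 ≈ 4531.5 mm ≈ 4.532 m.
Far limit Df = s·(H − f)/(H − s) = 2670 × (4531.5 − 19) / (4531.5 − 2670) = 2670 × 4512.5 / 1861.5 ≈ 6472.4 mm ≈ 6.47 m.

6.47 m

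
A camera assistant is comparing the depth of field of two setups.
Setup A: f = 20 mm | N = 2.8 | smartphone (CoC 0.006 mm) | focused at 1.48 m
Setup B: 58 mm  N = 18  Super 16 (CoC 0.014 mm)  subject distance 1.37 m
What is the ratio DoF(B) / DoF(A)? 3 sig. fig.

Setup A: H = 20²/(2.8×0.006) + 20 ≈ 23829.5 mm; DoF = Df − Dn = 1576.68 − 1394.49 ≈ 182.19 mm.
Setup B: H = 58²/(18×0.014) + 58 ≈ 13407.2 mm; DoF = Df − Dn = 1519.32 − 1247.40 ≈ 271.92 mm.
Ratio = 271.92 / 182.19 ≈ 1.49.

1.49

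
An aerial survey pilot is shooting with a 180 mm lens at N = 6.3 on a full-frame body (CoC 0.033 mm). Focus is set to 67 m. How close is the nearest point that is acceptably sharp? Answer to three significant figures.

Hyperfocal distance H = f²/(N·c) + f = 180²/(6.3 × 0.033) + 180 = 32400/0.2079 + 180 ≈ 156024.2 mm ≈ 156.0 m.
Near limit Dn = s·(H − f)/(H + s − 2f) = 67000 × (156024.2 − 180) / (156024.2 + 67000 − 2 × 180) = 67000 × 155844.2 / 222664.2 ≈ 46894 mm ≈ 46.9 m.

46.9 m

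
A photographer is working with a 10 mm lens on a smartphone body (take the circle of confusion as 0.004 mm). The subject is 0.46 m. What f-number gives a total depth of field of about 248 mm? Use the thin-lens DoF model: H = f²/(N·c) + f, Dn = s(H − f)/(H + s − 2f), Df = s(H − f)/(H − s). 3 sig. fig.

Write h = H − f = f²/(N·c). The thin-lens limits are Dn = s·h/(h + (s−f)) and Df = s·h/(h − (s−f)), so DoF = Df − Dn = 2·s·(s−f)·h / (h² − (s−f)²).
That is a quadratic in h: DoF·h² − 2·s·(s−f)·h − DoF·(s−f)² = 0 ⇒ h = (s−f)·(s + √(s² + DoF²)) / DoF = 450 × (460 + √(460² + 248²)) / 248 = 450 × (460 + 522.594) / 248 ≈ 1782.9 mm.
Then N = f²/(c·h) = 10² / (0.004 × 1782.9) = 100 / 7.1317 ≈ 14.

f/14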